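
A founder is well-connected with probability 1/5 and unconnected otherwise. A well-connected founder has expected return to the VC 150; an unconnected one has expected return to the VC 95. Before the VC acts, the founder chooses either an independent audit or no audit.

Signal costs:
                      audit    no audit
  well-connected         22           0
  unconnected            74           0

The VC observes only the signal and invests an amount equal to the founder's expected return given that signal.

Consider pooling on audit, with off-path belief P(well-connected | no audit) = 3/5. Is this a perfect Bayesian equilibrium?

At the pooled signal (audit) the VC holds the prior 1/5 and pays 1/5·150 + 4/5·95 = 106. Off-path (no audit) belief 3/5 gives 3/5·150 + 2/5·95 = 128.
Well-connected: audit gives 106 − 22 = 84; no audit gives 128 − 0 = 128. Deviates. ✗
Unconnected: audit gives 106 − 74 = 32; no audit gives 128 − 0 = 128. Deviates. ✗

No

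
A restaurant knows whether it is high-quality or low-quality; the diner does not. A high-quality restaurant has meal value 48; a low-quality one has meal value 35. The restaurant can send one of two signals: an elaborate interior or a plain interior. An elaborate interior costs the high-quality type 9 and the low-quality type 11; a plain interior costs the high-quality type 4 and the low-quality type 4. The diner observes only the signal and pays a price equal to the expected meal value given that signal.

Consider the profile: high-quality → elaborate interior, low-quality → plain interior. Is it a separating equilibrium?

If types separate, elaborate interior earns payment 48 and plain interior earns 35.
High-quality: elaborate interior gives 48 − 9 = 39; plain interior gives 35 − 4 = 31. No deviation. ✓
Low-quality: plain interior gives 35 − 4 = 31; elaborate interior gives 48 − 11 = 37. Would deviate. ✗

No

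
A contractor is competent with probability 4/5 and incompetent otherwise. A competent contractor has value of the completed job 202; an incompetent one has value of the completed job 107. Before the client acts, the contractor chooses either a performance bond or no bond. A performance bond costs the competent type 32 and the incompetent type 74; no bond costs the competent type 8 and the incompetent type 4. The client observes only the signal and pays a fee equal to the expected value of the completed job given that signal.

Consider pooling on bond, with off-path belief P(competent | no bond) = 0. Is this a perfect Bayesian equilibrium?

At the pooled signal (bond) the client holds the prior 4/5 and pays 4/5·202 + 1/5·107 = 183. Off-path (no bond) belief 0 gives 0·202 + 1·107 = 107.
Competent: bond gives 183 − 32 = 151; no bond gives 107 − 8 = 99. Stays. ✓
Incompetent: bond gives 183 − 74 = 109; no bond gives 107 − 4 = 103. Stays. ✓

Yes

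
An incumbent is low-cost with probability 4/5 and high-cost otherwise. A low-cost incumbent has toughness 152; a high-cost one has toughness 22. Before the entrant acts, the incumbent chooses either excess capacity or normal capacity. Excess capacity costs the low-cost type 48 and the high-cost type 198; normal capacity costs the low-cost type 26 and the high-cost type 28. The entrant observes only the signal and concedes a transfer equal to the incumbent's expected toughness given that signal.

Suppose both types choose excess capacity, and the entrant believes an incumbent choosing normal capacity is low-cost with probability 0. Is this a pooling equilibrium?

No

At the pooled signal (excess capacity) the entrant holds the prior 4/5 and pays 4/5·152 + 1/5·22 = 126. Off-path (normal capacity) belief 0 gives 0·152 + 1·22 = 22.
Low-cost: excess capacity gives 126 − 48 = 78; normal capacity gives 22 − 26 = -4. Stays. ✓
High-cost: excess capacity gives 126 − 198 = -72; normal capacity gives 22 − 28 = -6. Deviates. ✗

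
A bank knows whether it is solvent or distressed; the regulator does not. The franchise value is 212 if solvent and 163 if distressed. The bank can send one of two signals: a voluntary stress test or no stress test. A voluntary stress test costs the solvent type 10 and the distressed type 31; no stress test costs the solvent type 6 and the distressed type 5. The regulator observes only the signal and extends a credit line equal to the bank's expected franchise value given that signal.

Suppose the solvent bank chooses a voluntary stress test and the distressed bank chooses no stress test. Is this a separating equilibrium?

If types separate, stress test earns payment 212 and no stress test earns 163.
Solvent: stress test gives 212 − 10 = 202; no stress test gives 163 − 6 = 157. No deviation. ✓
Distressed: no stress test gives 163 − 5 = 158; stress test gives 212 − 31 = 181. Would deviate. ✗

No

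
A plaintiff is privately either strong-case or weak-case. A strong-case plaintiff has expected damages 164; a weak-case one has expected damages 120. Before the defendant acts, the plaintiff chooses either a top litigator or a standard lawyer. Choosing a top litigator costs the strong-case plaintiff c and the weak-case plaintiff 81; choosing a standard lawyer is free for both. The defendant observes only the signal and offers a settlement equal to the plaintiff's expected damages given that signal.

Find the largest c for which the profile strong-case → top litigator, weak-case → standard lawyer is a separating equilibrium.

44

Under separation: top litigator → strong-case (pays 164); standard lawyer → weak-case (pays 120).
Weak-case: 120 − 0 = 120 ≥ 164 − 81 = 83. Holds regardless of c. ✓
Strong-case: 164 − c ≥ 120 − 0, so c ≤ 164 − 120 = 44.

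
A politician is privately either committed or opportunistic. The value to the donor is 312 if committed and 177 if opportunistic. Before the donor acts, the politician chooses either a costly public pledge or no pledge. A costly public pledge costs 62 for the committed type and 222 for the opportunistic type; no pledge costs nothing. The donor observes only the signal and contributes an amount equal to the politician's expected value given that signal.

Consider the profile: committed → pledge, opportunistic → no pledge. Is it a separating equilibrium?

Yes

If types separate, pledge earns payment 312 and no pledge earns 177.
Committed: pledge gives 312 − 62 = 250; no pledge gives 177 − 0 = 177. No deviation. ✓
Opportunistic: no pledge gives 177 − 0 = 177; pledge gives 312 − 222 = 90. No deviation. ✓
Both incentive constraints hold.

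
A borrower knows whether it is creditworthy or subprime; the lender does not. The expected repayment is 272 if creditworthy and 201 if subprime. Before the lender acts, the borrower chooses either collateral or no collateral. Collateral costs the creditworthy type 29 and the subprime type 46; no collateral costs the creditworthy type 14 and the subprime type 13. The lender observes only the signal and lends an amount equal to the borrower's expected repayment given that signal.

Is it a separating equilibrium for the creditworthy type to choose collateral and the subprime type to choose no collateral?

No

Under separation the lender infers type exactly: collateral → creditworthy (pays 272), no collateral → subprime (pays 201).
Creditworthy: collateral gives 272 − 29 = 243; no collateral gives 201 − 14 = 187. No deviation. ✓
Subprime: no collateral gives 201 − 13 = 188; collateral gives 272 − 46 = 226. Would deviate. ✗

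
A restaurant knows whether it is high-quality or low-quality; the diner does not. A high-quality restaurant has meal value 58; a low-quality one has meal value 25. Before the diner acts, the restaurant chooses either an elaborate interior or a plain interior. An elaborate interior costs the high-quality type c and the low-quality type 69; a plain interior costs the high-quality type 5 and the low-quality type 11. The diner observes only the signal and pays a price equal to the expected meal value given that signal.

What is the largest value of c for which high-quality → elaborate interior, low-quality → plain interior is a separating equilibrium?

Under separation: elaborate interior → high-quality (pays 58); plain interior → low-quality (pays 25).
Low-quality: 25 − 11 = 14 ≥ 58 − 69 = -11. Holds regardless of c. ✓
High-quality: 58 − c ≥ 25 − 5, so c ≤ 58 − 20 = 38.

38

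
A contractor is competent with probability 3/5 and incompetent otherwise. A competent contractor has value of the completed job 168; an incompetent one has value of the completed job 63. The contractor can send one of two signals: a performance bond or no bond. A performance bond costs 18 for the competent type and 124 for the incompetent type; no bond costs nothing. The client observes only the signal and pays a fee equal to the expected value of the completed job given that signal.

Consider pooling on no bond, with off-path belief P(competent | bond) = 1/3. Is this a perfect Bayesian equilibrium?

At the pooled signal (no bond) the client holds the prior 3/5 and pays 3/5·168 + 2/5·63 = 126. Off-path (bond) belief 1/3 gives 1/3·168 + 2/3·63 = 98.
Competent: no bond gives 126 − 0 = 126; bond gives 98 − 18 = 80. Stays. ✓
Incompetent: no bond gives 126 − 0 = 126; bond gives 98 − 124 = -26. Stays. ✓

Yes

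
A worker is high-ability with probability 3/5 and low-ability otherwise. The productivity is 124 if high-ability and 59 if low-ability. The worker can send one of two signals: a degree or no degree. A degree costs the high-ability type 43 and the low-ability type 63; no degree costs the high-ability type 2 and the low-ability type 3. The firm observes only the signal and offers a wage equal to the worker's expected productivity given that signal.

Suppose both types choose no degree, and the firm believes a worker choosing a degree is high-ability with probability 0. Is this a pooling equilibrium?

Yes

At the pooled signal (no degree) the firm holds the prior 3/5 and pays 3/5·124 + 2/5·59 = 98. Off-path (degree) belief 0 gives 0·124 + 1·59 = 59.
High-ability: no degree gives 98 − 2 = 96; degree gives 59 − 43 = 16. Stays. ✓
Low-ability: no degree gives 98 − 3 = 95; degree gives 59 − 63 = -4. Stays. ✓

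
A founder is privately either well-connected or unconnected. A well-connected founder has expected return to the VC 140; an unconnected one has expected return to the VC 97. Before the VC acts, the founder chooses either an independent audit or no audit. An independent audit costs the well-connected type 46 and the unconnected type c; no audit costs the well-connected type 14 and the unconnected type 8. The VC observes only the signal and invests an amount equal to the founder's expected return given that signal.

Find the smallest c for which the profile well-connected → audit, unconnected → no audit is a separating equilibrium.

Under separation: audit → well-connected (pays 140); no audit → unconnected (pays 97).
Well-connected: 140 − 46 = 94 ≥ 97 − 14 = 83. Holds regardless of c. ✓
Unconnected: 97 − 8 ≥ 140 − c, so c ≥ 140 − 89 = 51.

51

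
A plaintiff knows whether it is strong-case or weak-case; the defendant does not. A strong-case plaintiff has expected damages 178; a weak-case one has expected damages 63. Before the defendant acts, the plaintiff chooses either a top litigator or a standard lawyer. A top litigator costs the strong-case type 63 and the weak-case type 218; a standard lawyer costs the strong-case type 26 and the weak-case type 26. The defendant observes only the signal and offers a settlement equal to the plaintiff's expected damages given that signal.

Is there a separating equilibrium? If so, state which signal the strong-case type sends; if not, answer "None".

top litigator

Try strong-case → top litigator, weak-case → standard lawyer:
  If types separate, top litigator earns payment 178 and standard lawyer earns 63.
  Strong-case: top litigator gives 178 − 63 = 115; standard lawyer gives 63 − 26 = 37. No deviation. ✓
  Weak-case: standard lawyer gives 63 − 26 = 37; top litigator gives 178 − 218 = -40. No deviation. ✓
Both hold — the strong-case type sends top litigator.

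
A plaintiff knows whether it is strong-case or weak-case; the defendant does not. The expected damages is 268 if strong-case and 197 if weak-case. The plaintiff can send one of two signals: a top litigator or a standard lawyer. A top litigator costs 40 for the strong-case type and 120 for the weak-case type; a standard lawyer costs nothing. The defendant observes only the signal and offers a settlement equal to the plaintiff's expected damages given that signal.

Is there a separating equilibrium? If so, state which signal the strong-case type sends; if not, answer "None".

Try strong-case → top litigator, weak-case → standard lawyer:
  If types separate, top litigator earns payment 268 and standard lawyer earns 197.
  Strong-case: top litigator gives 268 − 40 = 228; standard lawyer gives 197 − 0 = 197. No deviation. ✓
  Weak-case: standard lawyer gives 197 − 0 = 197; top litigator gives 268 − 120 = 148. No deviation. ✓
Both hold — the strong-case type sends top litigator.

top litigator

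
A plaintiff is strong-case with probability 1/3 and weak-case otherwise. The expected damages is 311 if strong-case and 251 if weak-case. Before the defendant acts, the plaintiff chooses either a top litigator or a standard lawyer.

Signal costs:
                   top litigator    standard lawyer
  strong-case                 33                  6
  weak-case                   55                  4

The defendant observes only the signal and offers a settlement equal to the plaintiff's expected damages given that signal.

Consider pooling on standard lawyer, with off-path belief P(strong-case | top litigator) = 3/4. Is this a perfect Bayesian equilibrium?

At the pooled signal (standard lawyer) the defendant holds the prior 1/3 and pays 1/3·311 + 2/3·251 = 271. Off-path (top litigator) belief 3/4 gives 3/4·311 + 1/4·251 = 296.
Strong-case: standard lawyer gives 271 − 6 = 265; top litigator gives 296 − 33 = 263. Stays. ✓
Weak-case: standard lawyer gives 271 − 4 = 267; top litigator gives 296 − 55 = 241. Stays. ✓

Yes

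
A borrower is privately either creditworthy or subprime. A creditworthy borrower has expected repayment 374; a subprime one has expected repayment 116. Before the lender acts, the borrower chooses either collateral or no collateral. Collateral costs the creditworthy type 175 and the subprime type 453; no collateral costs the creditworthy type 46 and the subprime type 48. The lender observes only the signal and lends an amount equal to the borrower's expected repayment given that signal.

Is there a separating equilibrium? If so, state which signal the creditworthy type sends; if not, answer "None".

Try creditworthy → collateral, subprime → no collateral:
  Under separation the lender infers type exactly: collateral → creditworthy (pays 374), no collateral → subprime (pays 116).
  Creditworthy: collateral gives 374 − 175 = 199; no collateral gives 116 − 46 = 70. No deviation. ✓
  Subprime: no collateral gives 116 − 48 = 68; collateral gives 374 − 453 = -79. No deviation. ✓
Both hold — the creditworthy type sends collateral.

collateral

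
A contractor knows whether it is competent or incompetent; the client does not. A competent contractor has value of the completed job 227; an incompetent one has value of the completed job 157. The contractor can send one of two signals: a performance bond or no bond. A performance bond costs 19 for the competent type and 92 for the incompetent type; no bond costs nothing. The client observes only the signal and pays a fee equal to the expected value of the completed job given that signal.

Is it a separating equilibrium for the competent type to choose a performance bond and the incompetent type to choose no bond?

Under separation the client infers type exactly: bond → competent (pays 227), no bond → incompetent (pays 157).
Competent: bond gives 227 − 19 = 208; no bond gives 157 − 0 = 157. No deviation. ✓
Incompetent: no bond gives 157 − 0 = 157; bond gives 227 − 92 = 135. No deviation. ✓
Neither type gains from mimicking the other.

Yes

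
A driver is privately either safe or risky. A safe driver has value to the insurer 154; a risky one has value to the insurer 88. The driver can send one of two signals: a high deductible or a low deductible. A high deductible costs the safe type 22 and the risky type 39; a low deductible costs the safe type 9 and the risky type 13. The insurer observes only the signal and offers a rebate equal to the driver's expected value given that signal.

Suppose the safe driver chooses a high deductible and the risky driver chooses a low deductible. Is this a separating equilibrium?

No

Under separation the insurer infers type exactly: high deductible → safe (pays 154), low deductible → risky (pays 88).
Safe: high deductible gives 154 − 22 = 132; low deductible gives 88 − 9 = 79. No deviation. ✓
Risky: low deductible gives 88 − 13 = 75; high deductible gives 154 − 39 = 115. Would deviate. ✗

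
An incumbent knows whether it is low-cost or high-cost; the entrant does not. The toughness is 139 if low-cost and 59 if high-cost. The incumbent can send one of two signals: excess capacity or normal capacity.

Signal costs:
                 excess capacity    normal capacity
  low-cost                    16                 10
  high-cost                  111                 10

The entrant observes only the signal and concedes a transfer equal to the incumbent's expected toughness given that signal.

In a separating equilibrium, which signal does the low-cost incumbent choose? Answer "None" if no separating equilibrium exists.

excess capacity

Try low-cost → excess capacity, high-cost → normal capacity:
  Under separation the entrant infers type exactly: excess capacity → low-cost (pays 139), normal capacity → high-cost (pays 59).
  Low-cost: excess capacity gives 139 − 16 = 123; normal capacity gives 59 − 10 = 49. No deviation. ✓
  High-cost: normal capacity gives 59 − 10 = 49; excess capacity gives 139 − 111 = 28. No deviation. ✓
Both hold — the low-cost type sends excess capacity.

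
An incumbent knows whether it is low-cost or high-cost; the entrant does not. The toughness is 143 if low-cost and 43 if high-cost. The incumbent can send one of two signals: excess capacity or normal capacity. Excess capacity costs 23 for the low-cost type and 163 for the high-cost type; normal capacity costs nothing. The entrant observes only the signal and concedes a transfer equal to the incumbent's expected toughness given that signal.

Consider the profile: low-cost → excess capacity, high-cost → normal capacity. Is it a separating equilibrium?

If types separate, excess capacity earns payment 143 and normal capacity earns 43.
Low-cost: excess capacity gives 143 − 23 = 120; normal capacity gives 43 − 0 = 43. No deviation. ✓
High-cost: normal capacity gives 43 − 0 = 43; excess capacity gives 143 − 163 = -20. No deviation. ✓
Both incentive constraints hold.

Yes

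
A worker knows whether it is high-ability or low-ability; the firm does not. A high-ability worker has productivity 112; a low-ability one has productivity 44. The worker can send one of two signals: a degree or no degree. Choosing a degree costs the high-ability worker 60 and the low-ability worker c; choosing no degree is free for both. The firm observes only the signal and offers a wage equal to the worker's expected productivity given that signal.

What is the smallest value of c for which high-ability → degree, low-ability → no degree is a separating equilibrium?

68

Under separation: degree → high-ability (pays 112); no degree → low-ability (pays 44).
High-ability: 112 − 60 = 52 ≥ 44 − 0 = 44. Holds regardless of c. ✓
Low-ability: 44 − 0 ≥ 112 − c, so c ≥ 112 − 44 = 68.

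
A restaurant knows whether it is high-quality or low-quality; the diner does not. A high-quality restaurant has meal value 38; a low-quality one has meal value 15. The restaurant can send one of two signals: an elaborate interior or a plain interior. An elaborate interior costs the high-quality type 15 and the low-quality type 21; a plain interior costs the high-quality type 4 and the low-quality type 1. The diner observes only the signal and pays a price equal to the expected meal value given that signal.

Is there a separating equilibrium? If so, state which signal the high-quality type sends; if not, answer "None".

None

Try high-quality → elaborate interior, low-quality → plain interior:
  Under separation the diner infers type exactly: elaborate interior → high-quality (pays 38), plain interior → low-quality (pays 15).
  High-quality: elaborate interior gives 38 − 15 = 23; plain interior gives 15 − 4 = 11. No deviation. ✓
  Low-quality: plain interior gives 15 − 1 = 14; elaborate interior gives 38 − 21 = 17. Would deviate. ✗
Try high-quality → plain interior, low-quality → elaborate interior:
  Under separation the diner infers type exactly: plain interior → high-quality (pays 38), elaborate interior → low-quality (pays 15).
  High-quality: plain interior gives 38 − 4 = 34; elaborate interior gives 15 − 15 = 0. No deviation. ✓
  Low-quality: elaborate interior gives 15 − 21 = -6; plain interior gives 38 − 1 = 37. Would deviate. ✗
Neither assignment is incentive-compatible.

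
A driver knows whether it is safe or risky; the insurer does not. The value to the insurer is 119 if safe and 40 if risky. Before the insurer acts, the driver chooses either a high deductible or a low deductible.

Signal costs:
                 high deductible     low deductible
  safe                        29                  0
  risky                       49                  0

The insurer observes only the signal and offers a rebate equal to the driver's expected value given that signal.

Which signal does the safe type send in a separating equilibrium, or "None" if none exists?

Try safe → high deductible, risky → low deductible:
  Under separation the insurer infers type exactly: high deductible → safe (pays 119), low deductible → risky (pays 40).
  Safe: high deductible gives 119 − 29 = 90; low deductible gives 40 − 0 = 40. No deviation. ✓
  Risky: low deductible gives 40 − 0 = 40; high deductible gives 119 − 49 = 70. Would deviate. ✗
Try safe → low deductible, risky → high deductible:
  Under separation the insurer infers type exactly: low deductible → safe (pays 119), high deductible → risky (pays 40).
  Safe: low deductible gives 119 − 0 = 119; high deductible gives 40 − 29 = 11. No deviation. ✓
  Risky: high deductible gives 40 − 49 = -9; low deductible gives 119 − 0 = 119. Would deviate. ✗
Neither assignment is incentive-compatible.

None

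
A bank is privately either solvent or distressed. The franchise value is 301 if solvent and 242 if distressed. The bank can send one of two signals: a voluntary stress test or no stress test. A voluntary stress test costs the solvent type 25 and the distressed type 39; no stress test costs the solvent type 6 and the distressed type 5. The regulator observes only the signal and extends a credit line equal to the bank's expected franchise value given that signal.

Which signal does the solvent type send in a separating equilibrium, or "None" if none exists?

Try solvent → stress test, distressed → no stress test:
  If types separate, stress test earns payment 301 and no stress test earns 242.
  Solvent: stress test gives 301 − 25 = 276; no stress test gives 242 − 6 = 236. No deviation. ✓
  Distressed: no stress test gives 242 − 5 = 237; stress test gives 301 − 39 = 262. Would deviate. ✗
Try solvent → no stress test, distressed → stress test:
  If types separate, no stress test earns payment 301 and stress test earns 242.
  Solvent: no stress test gives 301 − 6 = 295; stress test gives 242 − 25 = 217. No deviation. ✓
  Distressed: stress test gives 242 − 39 = 203; no stress test gives 301 − 5 = 296. Would deviate. ✗
Neither assignment is incentive-compatible.

None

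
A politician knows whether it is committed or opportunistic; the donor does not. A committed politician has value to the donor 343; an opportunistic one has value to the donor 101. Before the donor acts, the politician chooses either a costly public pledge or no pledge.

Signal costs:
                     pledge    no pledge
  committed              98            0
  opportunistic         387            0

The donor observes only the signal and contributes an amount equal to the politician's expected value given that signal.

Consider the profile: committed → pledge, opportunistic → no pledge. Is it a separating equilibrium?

Yes

If types separate, pledge earns payment 343 and no pledge earns 101.
Committed: pledge gives 343 − 98 = 245; no pledge gives 101 − 0 = 101. No deviation. ✓
Opportunistic: no pledge gives 101 − 0 = 101; pledge gives 343 − 387 = -44. No deviation. ✓
Neither type gains from mimicking the other.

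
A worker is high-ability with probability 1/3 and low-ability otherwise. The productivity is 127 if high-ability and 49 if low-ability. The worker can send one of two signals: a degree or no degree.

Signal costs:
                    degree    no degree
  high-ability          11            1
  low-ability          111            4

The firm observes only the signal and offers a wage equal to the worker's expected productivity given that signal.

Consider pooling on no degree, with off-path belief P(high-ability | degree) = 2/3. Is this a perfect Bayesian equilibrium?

On the equilibrium path (no degree) the firm holds the prior 1/3 and pays 1/3·127 + 2/3·49 = 75. Off-path (degree) belief 2/3 gives 2/3·127 + 1/3·49 = 101.
High-ability: no degree gives 75 − 1 = 74; degree gives 101 − 11 = 90. Deviates. ✗
Low-ability: no degree gives 75 − 4 = 71; degree gives 101 − 111 = -10. Stays. ✓

No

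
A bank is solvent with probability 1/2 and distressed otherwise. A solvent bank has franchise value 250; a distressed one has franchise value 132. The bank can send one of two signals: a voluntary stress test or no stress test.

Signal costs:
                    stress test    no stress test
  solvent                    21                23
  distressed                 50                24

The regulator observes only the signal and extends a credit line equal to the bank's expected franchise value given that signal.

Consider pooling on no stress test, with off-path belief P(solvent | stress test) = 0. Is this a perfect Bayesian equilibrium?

At the pooled signal (no stress test) the regulator holds the prior 1/2 and pays 1/2·250 + 1/2·132 = 191. Off-path (stress test) belief 0 gives 0·250 + 1·132 = 132.
Solvent: no stress test gives 191 − 23 = 168; stress test gives 132 − 21 = 111. Stays. ✓
Distressed: no stress test gives 191 − 24 = 167; stress test gives 132 − 50 = 82. Stays. ✓

Yes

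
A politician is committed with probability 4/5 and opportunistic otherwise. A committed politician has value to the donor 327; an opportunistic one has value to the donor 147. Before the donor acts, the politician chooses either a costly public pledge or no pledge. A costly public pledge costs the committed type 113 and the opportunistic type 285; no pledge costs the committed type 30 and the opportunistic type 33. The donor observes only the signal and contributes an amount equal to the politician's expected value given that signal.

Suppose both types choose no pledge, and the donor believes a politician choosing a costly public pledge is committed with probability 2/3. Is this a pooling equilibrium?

Yes

At the pooled signal (no pledge) the donor holds the prior 4/5 and pays 4/5·327 + 1/5·147 = 291. Off-path (pledge) belief 2/3 gives 2/3·327 + 1/3·147 = 267.
Committed: no pledge gives 291 − 30 = 261; pledge gives 267 − 113 = 154. Stays. ✓
Opportunistic: no pledge gives 291 − 33 = 258; pledge gives 267 − 285 = -18. Stays. ✓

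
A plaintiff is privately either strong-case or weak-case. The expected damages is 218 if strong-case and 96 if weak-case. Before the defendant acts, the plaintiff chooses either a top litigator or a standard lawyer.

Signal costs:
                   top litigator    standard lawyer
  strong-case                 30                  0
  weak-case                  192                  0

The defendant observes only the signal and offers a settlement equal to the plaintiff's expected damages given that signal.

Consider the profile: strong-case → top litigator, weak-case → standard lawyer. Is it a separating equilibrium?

Yes

If types separate, top litigator earns payment 218 and standard lawyer earns 96.
Strong-case: top litigator gives 218 − 30 = 188; standard lawyer gives 96 − 0 = 96. No deviation. ✓
Weak-case: standard lawyer gives 96 − 0 = 96; top litigator gives 218 − 192 = 26. No deviation. ✓
Both incentive constraints hold.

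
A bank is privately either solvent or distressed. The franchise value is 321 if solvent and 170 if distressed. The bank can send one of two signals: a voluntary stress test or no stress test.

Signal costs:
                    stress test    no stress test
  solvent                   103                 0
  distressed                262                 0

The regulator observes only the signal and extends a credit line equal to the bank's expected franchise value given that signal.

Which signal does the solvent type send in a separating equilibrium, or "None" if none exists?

stress test

Try solvent → stress test, distressed → no stress test:
  If types separate, stress test earns payment 321 and no stress test earns 170.
  Solvent: stress test gives 321 − 103 = 218; no stress test gives 170 − 0 = 170. No deviation. ✓
  Distressed: no stress test gives 170 − 0 = 170; stress test gives 321 − 262 = 59. No deviation. ✓
Both hold — the solvent type sends stress test.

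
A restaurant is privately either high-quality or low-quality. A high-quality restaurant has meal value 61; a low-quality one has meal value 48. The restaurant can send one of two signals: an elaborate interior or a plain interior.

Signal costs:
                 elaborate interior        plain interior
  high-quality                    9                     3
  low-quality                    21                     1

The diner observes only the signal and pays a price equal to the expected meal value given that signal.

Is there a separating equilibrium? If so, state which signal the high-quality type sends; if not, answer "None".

Try high-quality → elaborate interior, low-quality → plain interior:
  Under separation the diner infers type exactly: elaborate interior → high-quality (pays 61), plain interior → low-quality (pays 48).
  High-quality: elaborate interior gives 61 − 9 = 52; plain interior gives 48 − 3 = 45. No deviation. ✓
  Low-quality: plain interior gives 48 − 1 = 47; elaborate interior gives 61 − 21 = 40. No deviation. ✓
Both hold — the high-quality type sends elaborate interior.

elaborate interior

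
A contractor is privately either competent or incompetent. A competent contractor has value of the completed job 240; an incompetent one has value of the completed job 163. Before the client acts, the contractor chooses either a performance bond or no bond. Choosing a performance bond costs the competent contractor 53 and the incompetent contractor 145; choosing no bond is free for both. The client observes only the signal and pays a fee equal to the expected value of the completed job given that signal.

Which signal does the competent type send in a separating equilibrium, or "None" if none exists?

bond

Try competent → bond, incompetent → no bond:
  If types separate, bond earns payment 240 and no bond earns 163.
  Competent: bond gives 240 − 53 = 187; no bond gives 163 − 0 = 163. No deviation. ✓
  Incompetent: no bond gives 163 − 0 = 163; bond gives 240 − 145 = 95. No deviation. ✓
Both hold — the competent type sends bond.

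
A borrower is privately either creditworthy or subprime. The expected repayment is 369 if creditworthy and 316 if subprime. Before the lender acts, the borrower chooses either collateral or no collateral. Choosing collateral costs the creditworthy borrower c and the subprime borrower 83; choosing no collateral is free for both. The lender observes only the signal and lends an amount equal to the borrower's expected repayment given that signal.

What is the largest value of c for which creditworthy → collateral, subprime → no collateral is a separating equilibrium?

53

Under separation: collateral → creditworthy (pays 369); no collateral → subprime (pays 316).
Subprime: 316 − 0 = 316 ≥ 369 − 83 = 286. Holds regardless of c. ✓
Creditworthy: 369 − c ≥ 316 − 0, so c ≤ 369 − 316 = 53.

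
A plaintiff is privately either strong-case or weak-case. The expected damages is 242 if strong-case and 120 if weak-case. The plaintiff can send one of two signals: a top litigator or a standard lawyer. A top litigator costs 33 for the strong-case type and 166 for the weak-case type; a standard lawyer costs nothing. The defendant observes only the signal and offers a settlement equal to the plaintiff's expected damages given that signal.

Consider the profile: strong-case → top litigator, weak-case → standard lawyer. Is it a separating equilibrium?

If types separate, top litigator earns payment 242 and standard lawyer earns 120.
Strong-case: top litigator gives 242 − 33 = 209; standard lawyer gives 120 − 0 = 120. No deviation. ✓
Weak-case: standard lawyer gives 120 − 0 = 120; top litigator gives 242 − 166 = 76. No deviation. ✓
Neither type gains from mimicking the other.

Yes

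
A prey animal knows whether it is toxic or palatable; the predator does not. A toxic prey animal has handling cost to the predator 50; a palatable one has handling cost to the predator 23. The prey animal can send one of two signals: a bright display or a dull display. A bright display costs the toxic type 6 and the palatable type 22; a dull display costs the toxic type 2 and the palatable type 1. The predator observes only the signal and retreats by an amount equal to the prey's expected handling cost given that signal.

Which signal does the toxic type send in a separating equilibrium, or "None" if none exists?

Try toxic → bright display, palatable → dull display:
  Under separation the predator infers type exactly: bright display → toxic (pays 50), dull display → palatable (pays 23).
  Toxic: bright display gives 50 − 6 = 44; dull display gives 23 − 2 = 21. No deviation. ✓
  Palatable: dull display gives 23 − 1 = 22; bright display gives 50 − 22 = 28. Would deviate. ✗
Try toxic → dull display, palatable → bright display:
  Under separation the predator infers type exactly: dull display → toxic (pays 50), bright display → palatable (pays 23).
  Toxic: dull display gives 50 − 2 = 48; bright display gives 23 − 6 = 17. No deviation. ✓
  Palatable: bright display gives 23 − 22 = 1; dull display gives 50 − 1 = 49. Would deviate. ✗
Neither assignment is incentive-compatible.

None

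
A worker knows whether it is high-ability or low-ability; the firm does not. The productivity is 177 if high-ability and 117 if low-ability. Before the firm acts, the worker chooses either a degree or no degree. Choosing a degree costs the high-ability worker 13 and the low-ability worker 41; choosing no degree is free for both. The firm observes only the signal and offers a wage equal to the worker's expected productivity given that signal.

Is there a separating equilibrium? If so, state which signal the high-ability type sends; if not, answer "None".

Try high-ability → degree, low-ability → no degree:
  If types separate, degree earns payment 177 and no degree earns 117.
  High-ability: degree gives 177 − 13 = 164; no degree gives 117 − 0 = 117. No deviation. ✓
  Low-ability: no degree gives 117 − 0 = 117; degree gives 177 − 41 = 136. Would deviate. ✗
Try high-ability → no degree, low-ability → degree:
  If types separate, no degree earns payment 177 and degree earns 117.
  High-ability: no degree gives 177 − 0 = 177; degree gives 117 − 13 = 104. No deviation. ✓
  Low-ability: degree gives 117 − 41 = 76; no degree gives 177 − 0 = 177. Would deviate. ✗
Neither assignment is incentive-compatible.

None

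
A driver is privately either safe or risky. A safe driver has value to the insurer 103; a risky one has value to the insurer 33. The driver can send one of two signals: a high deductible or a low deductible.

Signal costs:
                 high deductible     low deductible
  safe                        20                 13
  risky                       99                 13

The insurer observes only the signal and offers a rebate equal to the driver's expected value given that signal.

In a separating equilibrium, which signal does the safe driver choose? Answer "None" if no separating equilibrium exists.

Try safe → high deductible, risky → low deductible:
  If types separate, high deductible earns payment 103 and low deductible earns 33.
  Safe: high deductible gives 103 − 20 = 83; low deductible gives 33 − 13 = 20. No deviation. ✓
  Risky: low deductible gives 33 − 13 = 20; high deductible gives 103 − 99 = 4. No deviation. ✓
Both hold — the safe type sends high deductible.

high deductible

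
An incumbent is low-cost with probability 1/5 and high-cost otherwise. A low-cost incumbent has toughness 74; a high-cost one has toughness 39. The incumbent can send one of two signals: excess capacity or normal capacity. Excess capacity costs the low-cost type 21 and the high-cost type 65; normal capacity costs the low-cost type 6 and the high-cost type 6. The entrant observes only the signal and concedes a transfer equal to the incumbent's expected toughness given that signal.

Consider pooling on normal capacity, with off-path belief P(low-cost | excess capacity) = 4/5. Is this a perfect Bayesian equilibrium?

At the pooled signal (normal capacity) the entrant holds the prior 1/5 and pays 1/5·74 + 4/5·39 = 46. Off-path (excess capacity) belief 4/5 gives 4/5·74 + 1/5·39 = 67.
Low-cost: normal capacity gives 46 − 6 = 40; excess capacity gives 67 − 21 = 46. Deviates. ✗
High-cost: normal capacity gives 46 − 6 = 40; excess capacity gives 67 − 65 = 2. Stays. ✓

No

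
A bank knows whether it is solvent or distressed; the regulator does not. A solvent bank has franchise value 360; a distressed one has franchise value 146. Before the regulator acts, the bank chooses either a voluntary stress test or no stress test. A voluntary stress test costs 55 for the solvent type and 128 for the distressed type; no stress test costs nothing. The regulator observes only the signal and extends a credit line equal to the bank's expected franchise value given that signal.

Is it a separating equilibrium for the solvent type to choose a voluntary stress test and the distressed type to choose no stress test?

No

If types separate, stress test earns payment 360 and no stress test earns 146.
Solvent: stress test gives 360 − 55 = 305; no stress test gives 146 − 0 = 146. No deviation. ✓
Distressed: no stress test gives 146 − 0 = 146; stress test gives 360 − 128 = 232. Would deviate. ✗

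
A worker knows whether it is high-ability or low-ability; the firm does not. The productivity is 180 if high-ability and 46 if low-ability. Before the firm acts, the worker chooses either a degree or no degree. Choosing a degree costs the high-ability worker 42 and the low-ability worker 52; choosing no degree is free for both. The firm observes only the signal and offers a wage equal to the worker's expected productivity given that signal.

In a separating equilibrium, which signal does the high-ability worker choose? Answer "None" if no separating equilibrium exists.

Try high-ability → degree, low-ability → no degree:
  Under separation the firm infers type exactly: degree → high-ability (pays 180), no degree → low-ability (pays 46).
  High-ability: degree gives 180 − 42 = 138; no degree gives 46 − 0 = 46. No deviation. ✓
  Low-ability: no degree gives 46 − 0 = 46; degree gives 180 − 52 = 128. Would deviate. ✗
Try high-ability → no degree, low-ability → degree:
  Under separation the firm infers type exactly: no degree → high-ability (pays 180), degree → low-ability (pays 46).
  High-ability: no degree gives 180 − 0 = 180; degree gives 46 − 42 = 4. No deviation. ✓
  Low-ability: degree gives 46 − 52 = -6; no degree gives 180 − 0 = 180. Would deviate. ✗
Neither assignment is incentive-compatible.

None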